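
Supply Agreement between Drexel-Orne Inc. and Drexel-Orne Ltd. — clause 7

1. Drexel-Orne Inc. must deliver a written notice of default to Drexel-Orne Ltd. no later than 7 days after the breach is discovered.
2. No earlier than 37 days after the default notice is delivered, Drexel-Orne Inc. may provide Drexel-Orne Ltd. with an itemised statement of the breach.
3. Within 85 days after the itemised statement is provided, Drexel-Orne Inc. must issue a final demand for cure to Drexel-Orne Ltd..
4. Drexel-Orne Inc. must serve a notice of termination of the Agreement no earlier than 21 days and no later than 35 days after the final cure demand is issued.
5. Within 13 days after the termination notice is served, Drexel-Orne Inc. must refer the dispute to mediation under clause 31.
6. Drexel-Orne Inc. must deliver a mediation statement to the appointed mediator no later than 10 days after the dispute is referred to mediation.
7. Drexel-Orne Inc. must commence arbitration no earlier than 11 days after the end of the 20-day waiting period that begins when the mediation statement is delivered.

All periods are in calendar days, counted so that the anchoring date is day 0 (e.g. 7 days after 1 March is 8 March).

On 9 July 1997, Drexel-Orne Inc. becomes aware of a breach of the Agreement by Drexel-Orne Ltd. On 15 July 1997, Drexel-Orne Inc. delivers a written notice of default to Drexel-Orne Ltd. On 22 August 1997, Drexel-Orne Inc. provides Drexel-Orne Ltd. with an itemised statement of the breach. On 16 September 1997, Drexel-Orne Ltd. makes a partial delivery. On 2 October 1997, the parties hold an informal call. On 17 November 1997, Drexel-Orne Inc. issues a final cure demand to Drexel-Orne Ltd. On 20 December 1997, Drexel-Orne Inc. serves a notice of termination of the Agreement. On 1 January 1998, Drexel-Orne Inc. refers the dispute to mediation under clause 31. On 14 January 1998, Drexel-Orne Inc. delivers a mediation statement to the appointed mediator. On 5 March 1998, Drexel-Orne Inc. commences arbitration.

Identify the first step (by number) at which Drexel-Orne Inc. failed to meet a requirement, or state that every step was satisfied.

Step 3

(1) due by 9 July 1997 + 7 days = 16 July 1997; done 15 July 1997 — timely.
(2) permitted from 15 July 1997 + 37 days = 21 August 1997 onward; done 22 August 1997, after the minimum wait.
(3) due by 22 August 1997 + 85 days = 15 November 1997; done 17 November 1997 — 2 days late.
The procedure was therefore not followed at step 3.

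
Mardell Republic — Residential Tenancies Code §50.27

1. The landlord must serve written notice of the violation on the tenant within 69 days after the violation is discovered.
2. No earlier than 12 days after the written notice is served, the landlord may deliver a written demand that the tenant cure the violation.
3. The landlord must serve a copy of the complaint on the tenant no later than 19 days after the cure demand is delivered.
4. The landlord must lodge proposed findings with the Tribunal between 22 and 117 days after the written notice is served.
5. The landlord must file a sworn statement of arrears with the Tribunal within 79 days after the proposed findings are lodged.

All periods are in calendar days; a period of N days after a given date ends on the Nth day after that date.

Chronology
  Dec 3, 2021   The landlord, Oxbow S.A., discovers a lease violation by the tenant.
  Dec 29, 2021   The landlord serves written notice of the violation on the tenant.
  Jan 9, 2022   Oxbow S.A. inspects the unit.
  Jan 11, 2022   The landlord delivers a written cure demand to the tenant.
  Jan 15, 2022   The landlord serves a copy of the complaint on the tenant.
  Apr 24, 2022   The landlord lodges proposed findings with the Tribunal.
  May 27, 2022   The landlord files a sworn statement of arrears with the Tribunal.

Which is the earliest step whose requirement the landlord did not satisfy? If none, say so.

Step 1: 69 days after Dec 3, 2021 (when the violation is discovered) is Feb 10, 2022; done Dec 29, 2021 — timely.
Step 2: the earliest permitted date is 12 days after Dec 29, 2021 (when the written notice is served), i.e. Jan 10, 2022; done Jan 11, 2022, after the minimum wait.
Step 3: 19 days after Jan 11, 2022 (when the cure demand is delivered) is Jan 30, 2022; done Jan 15, 2022 — timely.
Step 4: the window is 22–117 days after Dec 29, 2021 (when the written notice is served), so Jan 20, 2022 through Apr 25, 2022; done Apr 24, 2022 — within the window.
Step 5: 79 days after Apr 24, 2022 (when the proposed findings are lodged) is Jul 12, 2022; done May 27, 2022 — timely.

None — every step was satisfied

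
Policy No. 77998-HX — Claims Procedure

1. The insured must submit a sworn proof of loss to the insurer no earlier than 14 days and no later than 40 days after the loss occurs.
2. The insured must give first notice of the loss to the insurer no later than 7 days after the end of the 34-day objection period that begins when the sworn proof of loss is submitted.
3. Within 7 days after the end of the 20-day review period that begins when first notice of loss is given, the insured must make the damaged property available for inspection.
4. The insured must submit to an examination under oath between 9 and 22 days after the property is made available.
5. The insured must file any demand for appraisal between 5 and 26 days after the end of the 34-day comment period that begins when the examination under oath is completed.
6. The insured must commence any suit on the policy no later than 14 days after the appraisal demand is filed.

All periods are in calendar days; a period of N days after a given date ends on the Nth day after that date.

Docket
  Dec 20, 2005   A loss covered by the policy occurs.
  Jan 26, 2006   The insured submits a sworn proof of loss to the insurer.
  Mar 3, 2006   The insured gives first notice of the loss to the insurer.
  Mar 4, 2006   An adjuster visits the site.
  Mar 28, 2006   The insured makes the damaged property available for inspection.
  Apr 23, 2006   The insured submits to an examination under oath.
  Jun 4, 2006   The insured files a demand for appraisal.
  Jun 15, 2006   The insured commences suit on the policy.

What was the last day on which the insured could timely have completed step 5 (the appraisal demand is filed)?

The examination under oath is completed on Apr 23, 2006; the 34-day comment period therefore ends May 27, 2006, and step 5 runs from that date. The window is 5–26 days after May 27, 2006; it closes on Jun 22, 2006.

Jun 22, 2006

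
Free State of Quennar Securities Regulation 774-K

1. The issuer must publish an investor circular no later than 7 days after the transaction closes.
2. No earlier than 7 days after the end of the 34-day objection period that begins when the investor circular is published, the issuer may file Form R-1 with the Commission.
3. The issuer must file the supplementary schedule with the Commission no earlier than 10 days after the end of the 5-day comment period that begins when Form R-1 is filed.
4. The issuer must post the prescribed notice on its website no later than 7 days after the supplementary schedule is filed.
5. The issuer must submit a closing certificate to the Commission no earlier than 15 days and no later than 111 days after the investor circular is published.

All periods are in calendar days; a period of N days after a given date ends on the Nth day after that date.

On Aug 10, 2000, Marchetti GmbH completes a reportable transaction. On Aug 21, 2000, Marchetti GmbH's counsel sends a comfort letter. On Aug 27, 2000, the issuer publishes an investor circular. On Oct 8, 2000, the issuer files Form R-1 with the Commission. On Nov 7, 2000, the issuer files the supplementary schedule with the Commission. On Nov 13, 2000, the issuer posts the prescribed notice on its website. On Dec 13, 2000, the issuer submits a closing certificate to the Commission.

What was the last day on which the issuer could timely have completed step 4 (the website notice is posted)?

Nov 14, 2000

Step 4 runs from Nov 7, 2000, when the supplementary schedule is filed. 7 days after Nov 7, 2000 is Nov 14, 2000.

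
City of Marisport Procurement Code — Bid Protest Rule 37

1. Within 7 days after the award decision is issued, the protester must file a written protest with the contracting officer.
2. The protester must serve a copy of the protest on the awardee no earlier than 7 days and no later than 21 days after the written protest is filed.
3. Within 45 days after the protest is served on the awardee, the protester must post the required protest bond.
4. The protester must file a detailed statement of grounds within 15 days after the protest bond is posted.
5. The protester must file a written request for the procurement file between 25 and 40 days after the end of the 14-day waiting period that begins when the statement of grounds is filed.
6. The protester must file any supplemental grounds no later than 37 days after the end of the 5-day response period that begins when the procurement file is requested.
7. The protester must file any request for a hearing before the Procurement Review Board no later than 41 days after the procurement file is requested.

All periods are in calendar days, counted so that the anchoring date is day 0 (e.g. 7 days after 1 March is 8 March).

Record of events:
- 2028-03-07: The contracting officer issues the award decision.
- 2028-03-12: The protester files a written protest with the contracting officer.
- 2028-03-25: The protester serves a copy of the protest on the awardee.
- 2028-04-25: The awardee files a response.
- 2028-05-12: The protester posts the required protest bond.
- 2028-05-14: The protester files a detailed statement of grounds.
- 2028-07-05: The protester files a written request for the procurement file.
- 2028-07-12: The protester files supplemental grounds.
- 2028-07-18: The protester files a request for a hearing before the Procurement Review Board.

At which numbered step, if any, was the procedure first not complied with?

Step 3

Step 1 — counting 7 days from 2028-03-07 (when the award decision is issued) gives a deadline of 2028-03-14; completed 2028-03-12, before the deadline.
Step 2 — 7 and 21 days from 2028-03-12 (when the written protest is filed) are 2028-03-19 and 2028-04-02 respectively; 2028-03-25 falls inside that range.
Step 3 — counting 45 days from 2028-03-25 (when the protest is served on the awardee) gives a deadline of 2028-05-09; done 2028-05-12 — 3 days late.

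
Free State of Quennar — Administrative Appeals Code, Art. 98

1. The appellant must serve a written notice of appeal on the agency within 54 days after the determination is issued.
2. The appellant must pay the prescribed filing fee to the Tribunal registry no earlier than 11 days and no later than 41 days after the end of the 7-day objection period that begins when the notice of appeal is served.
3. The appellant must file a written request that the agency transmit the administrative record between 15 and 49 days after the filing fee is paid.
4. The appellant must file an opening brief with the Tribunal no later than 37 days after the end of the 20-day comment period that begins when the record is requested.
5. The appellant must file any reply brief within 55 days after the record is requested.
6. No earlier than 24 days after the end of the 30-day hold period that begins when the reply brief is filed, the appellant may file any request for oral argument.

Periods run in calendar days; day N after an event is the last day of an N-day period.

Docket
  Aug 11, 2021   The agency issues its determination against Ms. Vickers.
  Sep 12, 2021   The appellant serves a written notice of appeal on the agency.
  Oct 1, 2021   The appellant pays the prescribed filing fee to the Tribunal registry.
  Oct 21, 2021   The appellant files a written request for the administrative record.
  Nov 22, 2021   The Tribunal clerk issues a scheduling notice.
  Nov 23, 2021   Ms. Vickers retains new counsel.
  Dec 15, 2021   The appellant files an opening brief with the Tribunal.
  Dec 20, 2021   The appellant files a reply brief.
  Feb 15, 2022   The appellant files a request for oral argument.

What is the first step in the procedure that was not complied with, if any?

Step 5

(1) due by Aug 11, 2021 + 54 days = Oct 4, 2021; completed Sep 12, 2021, before the deadline.
(2) the permitted window runs from Sep 19, 2021 + 11 = Sep 30, 2021 to Sep 19, 2021 + 41 = Oct 30, 2021; done Oct 1, 2021 — within the window.
(3) the permitted window runs from Oct 1, 2021 + 15 = Oct 16, 2021 to Oct 1, 2021 + 49 = Nov 19, 2021; done Oct 21, 2021, which is between those dates.
(4) due by Nov 10, 2021 + 37 days = Dec 17, 2021; Dec 15, 2021 is within that limit.
(5) due by Oct 21, 2021 + 55 days = Dec 15, 2021; done Dec 20, 2021 — 5 days late.
No need to go further; step 5 was not satisfied.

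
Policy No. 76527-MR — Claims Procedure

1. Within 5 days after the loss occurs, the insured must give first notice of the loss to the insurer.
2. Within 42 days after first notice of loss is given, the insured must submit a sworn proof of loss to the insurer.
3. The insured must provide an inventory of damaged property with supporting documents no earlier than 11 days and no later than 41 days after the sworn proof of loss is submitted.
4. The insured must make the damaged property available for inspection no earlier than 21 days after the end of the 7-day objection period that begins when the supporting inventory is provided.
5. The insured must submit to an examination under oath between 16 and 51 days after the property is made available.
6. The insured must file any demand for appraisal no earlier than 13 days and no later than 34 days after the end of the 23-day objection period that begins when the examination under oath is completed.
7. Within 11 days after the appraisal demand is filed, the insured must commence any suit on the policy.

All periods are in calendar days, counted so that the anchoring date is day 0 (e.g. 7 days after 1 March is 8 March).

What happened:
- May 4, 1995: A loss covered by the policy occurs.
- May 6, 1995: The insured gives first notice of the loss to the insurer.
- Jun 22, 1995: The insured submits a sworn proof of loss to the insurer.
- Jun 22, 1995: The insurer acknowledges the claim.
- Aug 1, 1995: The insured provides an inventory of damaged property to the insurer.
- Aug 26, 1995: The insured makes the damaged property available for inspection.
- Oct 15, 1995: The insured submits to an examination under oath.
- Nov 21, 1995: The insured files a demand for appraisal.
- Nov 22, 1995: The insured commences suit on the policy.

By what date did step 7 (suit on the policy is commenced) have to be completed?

Step 7 runs from Nov 21, 1995, when the appraisal demand is filed. 11 days after Nov 21, 1995 is Dec 2, 1995.

Dec 2, 1995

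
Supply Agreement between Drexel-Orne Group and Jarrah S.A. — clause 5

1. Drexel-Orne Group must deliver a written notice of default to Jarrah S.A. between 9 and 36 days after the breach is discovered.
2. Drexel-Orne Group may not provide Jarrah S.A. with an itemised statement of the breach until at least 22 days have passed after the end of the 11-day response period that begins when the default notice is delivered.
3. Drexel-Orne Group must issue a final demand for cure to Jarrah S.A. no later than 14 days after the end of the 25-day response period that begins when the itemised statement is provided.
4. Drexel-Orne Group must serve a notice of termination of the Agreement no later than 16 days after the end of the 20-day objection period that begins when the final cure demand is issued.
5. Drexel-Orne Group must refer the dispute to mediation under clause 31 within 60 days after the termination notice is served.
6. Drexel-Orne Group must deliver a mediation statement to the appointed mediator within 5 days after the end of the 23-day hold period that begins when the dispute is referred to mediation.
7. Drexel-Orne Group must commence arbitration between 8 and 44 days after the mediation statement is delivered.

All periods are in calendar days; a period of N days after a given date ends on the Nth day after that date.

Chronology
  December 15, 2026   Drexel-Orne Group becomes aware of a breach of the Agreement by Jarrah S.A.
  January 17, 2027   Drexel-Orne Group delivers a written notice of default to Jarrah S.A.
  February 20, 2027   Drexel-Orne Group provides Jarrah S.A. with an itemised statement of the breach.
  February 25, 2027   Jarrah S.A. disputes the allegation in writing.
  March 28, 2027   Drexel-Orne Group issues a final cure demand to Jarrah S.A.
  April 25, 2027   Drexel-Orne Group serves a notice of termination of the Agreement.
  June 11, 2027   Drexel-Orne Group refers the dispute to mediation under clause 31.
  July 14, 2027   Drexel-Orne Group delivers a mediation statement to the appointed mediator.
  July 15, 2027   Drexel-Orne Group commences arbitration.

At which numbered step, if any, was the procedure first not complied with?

(1) the permitted window runs from December 15, 2026 + 9 = December 24, 2026 to December 15, 2026 + 36 = January 20, 2027; January 17, 2027 falls inside that range.
(2) permitted from January 28, 2027 + 22 days = February 19, 2027 onward; February 20, 2027 is on or after that date.
(3) due by March 17, 2027 + 14 days = March 31, 2027; March 28, 2027 is within that limit.
(4) due by April 17, 2027 + 16 days = May 3, 2027; completed April 25, 2027, before the deadline.
(5) due by April 25, 2027 + 60 days = June 24, 2027; done June 11, 2027 — timely.
(6) due by July 4, 2027 + 5 days = July 9, 2027; done July 14, 2027 — 5 days late.

Step 6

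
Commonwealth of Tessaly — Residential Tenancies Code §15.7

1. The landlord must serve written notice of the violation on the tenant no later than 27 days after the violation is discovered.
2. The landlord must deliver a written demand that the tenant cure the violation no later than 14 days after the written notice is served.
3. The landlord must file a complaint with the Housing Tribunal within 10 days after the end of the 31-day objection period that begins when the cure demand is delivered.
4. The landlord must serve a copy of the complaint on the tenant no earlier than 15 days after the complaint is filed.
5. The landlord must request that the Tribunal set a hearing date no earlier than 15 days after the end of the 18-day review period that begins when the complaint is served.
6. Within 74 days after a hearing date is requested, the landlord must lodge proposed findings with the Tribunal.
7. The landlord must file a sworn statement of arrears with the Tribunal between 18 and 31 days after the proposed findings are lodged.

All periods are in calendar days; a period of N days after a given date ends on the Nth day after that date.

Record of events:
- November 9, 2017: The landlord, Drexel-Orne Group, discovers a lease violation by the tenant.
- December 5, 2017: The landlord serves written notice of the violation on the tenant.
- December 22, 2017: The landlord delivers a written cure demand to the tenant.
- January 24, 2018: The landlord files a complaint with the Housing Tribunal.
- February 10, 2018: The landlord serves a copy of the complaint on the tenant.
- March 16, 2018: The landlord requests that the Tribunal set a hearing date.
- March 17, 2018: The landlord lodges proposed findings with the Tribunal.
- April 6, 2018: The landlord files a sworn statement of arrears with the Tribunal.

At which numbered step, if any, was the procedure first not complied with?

Step 2

Step 1 — counting 27 days from November 9, 2017 (when the violation is discovered) gives a deadline of December 6, 2017; completed December 5, 2017, before the deadline.
Step 2 — counting 14 days from December 5, 2017 (when the written notice is served) gives a deadline of December 19, 2017; done December 22, 2017 — 3 days late.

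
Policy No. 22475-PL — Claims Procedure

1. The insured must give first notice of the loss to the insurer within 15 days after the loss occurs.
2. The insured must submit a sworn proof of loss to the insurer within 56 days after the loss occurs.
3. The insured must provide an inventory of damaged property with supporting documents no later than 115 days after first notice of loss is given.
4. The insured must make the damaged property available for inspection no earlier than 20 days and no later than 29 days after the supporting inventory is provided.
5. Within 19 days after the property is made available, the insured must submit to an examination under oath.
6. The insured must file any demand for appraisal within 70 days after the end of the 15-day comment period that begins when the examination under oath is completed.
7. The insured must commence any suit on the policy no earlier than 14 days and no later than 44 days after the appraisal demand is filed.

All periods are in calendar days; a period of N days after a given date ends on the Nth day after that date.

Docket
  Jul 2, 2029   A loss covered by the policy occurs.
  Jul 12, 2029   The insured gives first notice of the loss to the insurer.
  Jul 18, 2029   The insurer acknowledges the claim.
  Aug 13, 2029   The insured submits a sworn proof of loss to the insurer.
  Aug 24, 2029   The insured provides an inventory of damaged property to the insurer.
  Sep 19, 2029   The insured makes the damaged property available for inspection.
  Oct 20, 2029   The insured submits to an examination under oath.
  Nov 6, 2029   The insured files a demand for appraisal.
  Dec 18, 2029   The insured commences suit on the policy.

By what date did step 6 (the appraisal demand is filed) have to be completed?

The examination under oath is completed on Oct 20, 2029; the 15-day comment period therefore ends Nov 4, 2029, and step 6 runs from that date. 70 days after Nov 4, 2029 is Jan 13, 2030.

Jan 13, 2030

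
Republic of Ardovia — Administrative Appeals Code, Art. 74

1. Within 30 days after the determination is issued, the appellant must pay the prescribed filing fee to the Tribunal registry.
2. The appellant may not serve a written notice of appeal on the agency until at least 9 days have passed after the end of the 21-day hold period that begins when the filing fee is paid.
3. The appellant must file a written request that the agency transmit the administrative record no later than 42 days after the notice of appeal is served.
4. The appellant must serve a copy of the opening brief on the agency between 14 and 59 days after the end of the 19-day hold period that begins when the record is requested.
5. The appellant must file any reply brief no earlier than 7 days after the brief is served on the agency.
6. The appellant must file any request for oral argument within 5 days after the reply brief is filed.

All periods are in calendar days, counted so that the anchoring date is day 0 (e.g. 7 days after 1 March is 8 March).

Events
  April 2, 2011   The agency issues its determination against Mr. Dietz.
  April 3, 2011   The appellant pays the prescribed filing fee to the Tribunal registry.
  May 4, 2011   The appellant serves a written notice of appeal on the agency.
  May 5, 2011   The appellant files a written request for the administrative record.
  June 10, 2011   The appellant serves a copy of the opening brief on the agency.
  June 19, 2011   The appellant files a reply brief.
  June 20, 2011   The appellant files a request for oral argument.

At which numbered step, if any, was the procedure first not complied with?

None — every step was satisfied

Step 1 — counting 30 days from April 2, 2011 (when the determination is issued) gives a deadline of May 2, 2011; completed April 3, 2011, before the deadline.
Step 2 — must wait 9 days from April 24, 2011 (end of the 21-day hold period, which began when the filing fee is paid on April 3, 2011), so not before May 3, 2011; done May 4, 2011 — permitted.
Step 3 — counting 42 days from May 4, 2011 (when the notice of appeal is served) gives a deadline of June 15, 2011; May 5, 2011 is within that limit.
Step 4 — 14 and 59 days from May 24, 2011 (end of the 19-day hold period, which began when the record is requested on May 5, 2011) are June 7, 2011 and July 22, 2011 respectively; done June 10, 2011, which is between those dates.
Step 5 — must wait 7 days from June 10, 2011 (when the brief is served on the agency), so not before June 17, 2011; done June 19, 2011, after the minimum wait.
Step 6 — counting 5 days from June 19, 2011 (when the reply brief is filed) gives a deadline of June 24, 2011; done June 20, 2011 — timely.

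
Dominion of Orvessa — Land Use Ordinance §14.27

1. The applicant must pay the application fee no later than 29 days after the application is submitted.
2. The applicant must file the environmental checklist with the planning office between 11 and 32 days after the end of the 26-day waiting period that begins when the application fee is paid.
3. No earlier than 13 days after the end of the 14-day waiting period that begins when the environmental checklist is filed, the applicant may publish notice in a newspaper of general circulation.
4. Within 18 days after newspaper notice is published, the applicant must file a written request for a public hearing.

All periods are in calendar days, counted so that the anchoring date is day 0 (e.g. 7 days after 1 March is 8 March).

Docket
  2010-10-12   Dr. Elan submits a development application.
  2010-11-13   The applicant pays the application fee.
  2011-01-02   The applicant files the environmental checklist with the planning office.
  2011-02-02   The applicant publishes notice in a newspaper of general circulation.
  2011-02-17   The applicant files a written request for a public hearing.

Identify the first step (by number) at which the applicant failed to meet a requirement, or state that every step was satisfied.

Step 1 — counting 29 days from 2010-10-12 (when the application is submitted) gives a deadline of 2010-11-10; done 2010-11-13 — 3 days late.
The analysis stops there.

Step 1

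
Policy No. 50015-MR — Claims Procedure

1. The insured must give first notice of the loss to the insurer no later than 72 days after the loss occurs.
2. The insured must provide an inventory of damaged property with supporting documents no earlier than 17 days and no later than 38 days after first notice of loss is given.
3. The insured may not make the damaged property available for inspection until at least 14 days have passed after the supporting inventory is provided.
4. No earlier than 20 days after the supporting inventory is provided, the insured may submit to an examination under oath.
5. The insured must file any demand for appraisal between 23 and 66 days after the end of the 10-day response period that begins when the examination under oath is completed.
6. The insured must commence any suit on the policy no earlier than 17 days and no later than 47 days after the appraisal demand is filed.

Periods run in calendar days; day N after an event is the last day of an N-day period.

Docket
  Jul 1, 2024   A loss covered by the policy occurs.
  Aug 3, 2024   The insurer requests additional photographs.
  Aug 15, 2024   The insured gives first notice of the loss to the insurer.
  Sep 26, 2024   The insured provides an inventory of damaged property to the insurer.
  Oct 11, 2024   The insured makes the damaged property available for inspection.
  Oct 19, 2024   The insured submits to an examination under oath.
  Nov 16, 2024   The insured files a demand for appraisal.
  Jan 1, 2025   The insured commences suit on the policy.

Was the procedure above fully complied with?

No

Step 1: 72 days after Jul 1, 2024 (when the loss occurs) is Sep 11, 2024; Aug 15, 2024 is within that limit.
Step 2: the window is 17–38 days after Aug 15, 2024 (when first notice of loss is given), so Sep 1, 2024 through Sep 22, 2024; done Sep 26, 2024 — 4 days after the window closed.
No need to go further; step 2 was not satisfied.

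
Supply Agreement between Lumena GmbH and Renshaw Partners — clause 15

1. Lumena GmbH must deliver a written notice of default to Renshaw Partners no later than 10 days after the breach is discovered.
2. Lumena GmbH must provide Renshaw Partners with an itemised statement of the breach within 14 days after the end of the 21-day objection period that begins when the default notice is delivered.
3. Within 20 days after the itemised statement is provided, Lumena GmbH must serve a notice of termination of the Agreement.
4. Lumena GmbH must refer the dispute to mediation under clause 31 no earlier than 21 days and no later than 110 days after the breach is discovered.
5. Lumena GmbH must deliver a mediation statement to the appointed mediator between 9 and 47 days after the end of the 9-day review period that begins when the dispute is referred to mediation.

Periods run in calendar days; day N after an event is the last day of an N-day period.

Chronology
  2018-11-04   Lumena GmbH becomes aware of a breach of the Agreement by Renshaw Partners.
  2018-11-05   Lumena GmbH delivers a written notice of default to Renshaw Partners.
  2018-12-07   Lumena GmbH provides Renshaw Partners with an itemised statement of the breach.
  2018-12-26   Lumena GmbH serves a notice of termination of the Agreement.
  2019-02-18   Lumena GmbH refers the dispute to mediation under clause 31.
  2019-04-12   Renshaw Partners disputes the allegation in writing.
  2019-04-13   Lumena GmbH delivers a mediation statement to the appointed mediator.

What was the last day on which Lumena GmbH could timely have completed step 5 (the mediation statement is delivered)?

2019-04-15

The dispute is referred to mediation on 2019-02-18; the 9-day review period therefore ends 2019-02-27, and step 5 runs from that date. The window is 9–47 days after 2019-02-27; it closes on 2019-04-15.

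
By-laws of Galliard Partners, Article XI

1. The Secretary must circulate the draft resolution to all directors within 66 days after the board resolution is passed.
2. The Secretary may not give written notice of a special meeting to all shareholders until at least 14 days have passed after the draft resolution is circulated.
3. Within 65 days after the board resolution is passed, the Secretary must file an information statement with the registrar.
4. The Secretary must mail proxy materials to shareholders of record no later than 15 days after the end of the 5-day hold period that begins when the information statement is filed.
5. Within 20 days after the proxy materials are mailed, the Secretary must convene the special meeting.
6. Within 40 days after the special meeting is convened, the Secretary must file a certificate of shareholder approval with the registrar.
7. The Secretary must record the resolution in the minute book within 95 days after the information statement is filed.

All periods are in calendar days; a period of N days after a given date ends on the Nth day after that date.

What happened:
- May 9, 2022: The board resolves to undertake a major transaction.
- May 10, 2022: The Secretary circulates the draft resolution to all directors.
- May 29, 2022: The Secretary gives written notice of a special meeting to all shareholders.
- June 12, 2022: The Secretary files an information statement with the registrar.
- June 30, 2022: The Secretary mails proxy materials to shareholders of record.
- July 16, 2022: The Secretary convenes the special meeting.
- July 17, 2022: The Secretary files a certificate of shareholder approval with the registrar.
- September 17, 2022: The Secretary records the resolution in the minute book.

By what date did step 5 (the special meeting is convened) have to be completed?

Step 5 runs from June 30, 2022, when the proxy materials are mailed. 20 days after June 30, 2022 is July 20, 2022.

July 20, 2022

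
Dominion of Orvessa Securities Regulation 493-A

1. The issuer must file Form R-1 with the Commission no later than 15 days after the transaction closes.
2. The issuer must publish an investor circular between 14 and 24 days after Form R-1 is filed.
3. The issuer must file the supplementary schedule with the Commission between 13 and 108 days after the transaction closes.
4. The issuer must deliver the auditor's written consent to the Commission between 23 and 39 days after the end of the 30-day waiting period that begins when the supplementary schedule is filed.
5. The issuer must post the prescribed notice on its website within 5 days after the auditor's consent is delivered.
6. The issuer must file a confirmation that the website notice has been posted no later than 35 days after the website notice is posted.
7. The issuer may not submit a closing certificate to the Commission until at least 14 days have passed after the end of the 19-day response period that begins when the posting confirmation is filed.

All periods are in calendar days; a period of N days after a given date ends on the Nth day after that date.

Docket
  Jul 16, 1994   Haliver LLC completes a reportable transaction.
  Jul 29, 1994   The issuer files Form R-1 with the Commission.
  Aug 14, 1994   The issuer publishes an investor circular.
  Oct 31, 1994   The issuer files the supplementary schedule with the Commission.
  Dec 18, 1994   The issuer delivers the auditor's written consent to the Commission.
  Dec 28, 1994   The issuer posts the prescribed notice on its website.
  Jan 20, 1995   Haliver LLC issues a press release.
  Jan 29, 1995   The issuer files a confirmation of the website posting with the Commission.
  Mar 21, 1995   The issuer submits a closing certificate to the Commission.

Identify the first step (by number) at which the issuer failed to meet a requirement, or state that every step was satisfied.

Step 1: 15 days after Jul 16, 1994 (when the transaction closes) is Jul 31, 1994; completed Jul 29, 1994, before the deadline.
Step 2: the window is 14–24 days after Jul 29, 1994 (when Form R-1 is filed), so Aug 12, 1994 through Aug 22, 1994; done Aug 14, 1994, which is between those dates.
Step 3: the window is 13–108 days after Jul 16, 1994 (when the transaction closes), so Jul 29, 1994 through Nov 1, 1994; Oct 31, 1994 falls inside that range.
Step 4: the window is 23–39 days after Nov 30, 1994 (end of the 30-day waiting period, which began when the supplementary schedule is filed on Oct 31, 1994), so Dec 23, 1994 through Jan 8, 1995; Dec 18, 1994 is 5 days too early.

Step 4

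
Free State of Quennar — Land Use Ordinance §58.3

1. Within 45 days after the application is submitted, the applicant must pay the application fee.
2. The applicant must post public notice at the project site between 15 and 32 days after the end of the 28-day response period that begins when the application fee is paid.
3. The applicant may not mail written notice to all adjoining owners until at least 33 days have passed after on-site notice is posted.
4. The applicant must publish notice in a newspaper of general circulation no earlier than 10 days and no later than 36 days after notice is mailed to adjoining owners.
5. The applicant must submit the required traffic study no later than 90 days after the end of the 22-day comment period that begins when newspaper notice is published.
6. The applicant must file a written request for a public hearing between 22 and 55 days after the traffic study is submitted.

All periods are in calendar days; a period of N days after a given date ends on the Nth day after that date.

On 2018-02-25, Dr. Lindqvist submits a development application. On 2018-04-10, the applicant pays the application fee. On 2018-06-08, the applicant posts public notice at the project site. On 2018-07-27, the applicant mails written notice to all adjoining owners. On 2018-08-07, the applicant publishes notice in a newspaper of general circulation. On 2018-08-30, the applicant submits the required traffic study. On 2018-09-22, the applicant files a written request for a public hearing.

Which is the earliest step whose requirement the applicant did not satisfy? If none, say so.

None — every step was satisfied

(1) due by 2018-02-25 + 45 days = 2018-04-11; 2018-04-10 is within that limit.
(2) the permitted window runs from 2018-05-08 + 15 = 2018-05-23 to 2018-05-08 + 32 = 2018-06-09; 2018-06-08 falls inside that range.
(3) permitted from 2018-06-08 + 33 days = 2018-07-11 onward; 2018-07-27 is on or after that date.
(4) the permitted window runs from 2018-07-27 + 10 = 2018-08-06 to 2018-07-27 + 36 = 2018-09-01; done 2018-08-07 — within the window.
(5) due by 2018-08-29 + 90 days = 2018-11-27; done 2018-08-30 — timely.
(6) the permitted window runs from 2018-08-30 + 22 = 2018-09-21 to 2018-08-30 + 55 = 2018-10-24; done 2018-09-22, which is between those dates.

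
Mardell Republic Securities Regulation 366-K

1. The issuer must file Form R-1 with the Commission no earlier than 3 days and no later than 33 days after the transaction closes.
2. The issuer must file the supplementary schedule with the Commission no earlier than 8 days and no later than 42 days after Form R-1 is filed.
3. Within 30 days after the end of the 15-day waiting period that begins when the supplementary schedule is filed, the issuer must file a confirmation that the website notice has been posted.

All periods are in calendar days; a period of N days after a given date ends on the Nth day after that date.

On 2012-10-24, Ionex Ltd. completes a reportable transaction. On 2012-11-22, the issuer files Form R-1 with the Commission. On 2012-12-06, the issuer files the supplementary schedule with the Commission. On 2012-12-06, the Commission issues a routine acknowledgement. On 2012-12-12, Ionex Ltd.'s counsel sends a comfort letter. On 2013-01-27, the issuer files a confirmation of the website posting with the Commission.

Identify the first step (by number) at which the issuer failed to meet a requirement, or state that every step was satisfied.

Step 3

(1) the permitted window runs from 2012-10-24 + 3 = 2012-10-27 to 2012-10-24 + 33 = 2012-11-26; done 2012-11-22 — within the window.
(2) the permitted window runs from 2012-11-22 + 8 = 2012-11-30 to 2012-11-22 + 42 = 2013-01-03; 2012-12-06 falls inside that range.
(3) due by 2012-12-21 + 30 days = 2013-01-20; done 2013-01-27 — 7 days late.
The analysis stops there.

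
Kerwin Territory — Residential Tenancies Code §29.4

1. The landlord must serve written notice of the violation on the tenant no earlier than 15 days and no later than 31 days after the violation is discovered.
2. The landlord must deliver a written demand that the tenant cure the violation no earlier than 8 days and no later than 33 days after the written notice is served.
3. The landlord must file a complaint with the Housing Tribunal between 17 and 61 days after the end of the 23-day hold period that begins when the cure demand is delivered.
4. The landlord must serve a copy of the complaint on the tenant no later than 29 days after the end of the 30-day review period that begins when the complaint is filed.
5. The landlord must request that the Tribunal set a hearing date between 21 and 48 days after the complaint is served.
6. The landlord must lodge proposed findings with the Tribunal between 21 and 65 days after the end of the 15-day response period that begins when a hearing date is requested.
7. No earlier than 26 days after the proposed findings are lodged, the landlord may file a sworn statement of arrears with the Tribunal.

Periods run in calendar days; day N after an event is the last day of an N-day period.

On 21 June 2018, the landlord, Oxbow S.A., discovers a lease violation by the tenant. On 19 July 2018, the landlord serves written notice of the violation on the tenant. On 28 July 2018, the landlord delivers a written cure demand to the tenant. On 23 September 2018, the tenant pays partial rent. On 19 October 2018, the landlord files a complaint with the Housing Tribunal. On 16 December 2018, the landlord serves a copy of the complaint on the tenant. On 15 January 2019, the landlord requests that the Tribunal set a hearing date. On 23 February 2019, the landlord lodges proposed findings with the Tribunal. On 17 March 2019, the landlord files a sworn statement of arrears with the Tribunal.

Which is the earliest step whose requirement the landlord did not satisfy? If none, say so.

Step 1 — 15 and 31 days from 21 June 2018 (when the violation is discovered) are 6 July 2018 and 22 July 2018 respectively; 19 July 2018 falls inside that range.
Step 2 — 8 and 33 days from 19 July 2018 (when the written notice is served) are 27 July 2018 and 21 August 2018 respectively; done 28 July 2018, which is between those dates.
Step 3 — 17 and 61 days from 20 August 2018 (end of the 23-day hold period, which began when the cure demand is delivered on 28 July 2018) are 6 September 2018 and 20 October 2018 respectively; done 19 October 2018, which is between those dates.
Step 4 — counting 29 days from 18 November 2018 (end of the 30-day review period, which began when the complaint is filed on 19 October 2018) gives a deadline of 17 December 2018; completed 16 December 2018, before the deadline.
Step 5 — 21 and 48 days from 16 December 2018 (when the complaint is served) are 6 January 2019 and 2 February 2019 respectively; done 15 January 2019, which is between those dates.
Step 6 — 21 and 65 days from 30 January 2019 (end of the 15-day response period, which began when a hearing date is requested on 15 January 2019) are 20 February 2019 and 5 April 2019 respectively; 23 February 2019 falls inside that range.
Step 7 — must wait 26 days from 23 February 2019 (when the proposed findings are lodged), so not before 21 March 2019; done 17 March 2019 — 4 days too early.

Step 7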